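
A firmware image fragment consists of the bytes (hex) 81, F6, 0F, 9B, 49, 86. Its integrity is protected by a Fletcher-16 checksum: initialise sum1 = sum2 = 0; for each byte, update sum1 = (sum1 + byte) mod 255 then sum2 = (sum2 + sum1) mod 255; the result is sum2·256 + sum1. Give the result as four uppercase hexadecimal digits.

04F2

Running sums (mod 255):
  after byte 0 (81): sum1=129, sum2=129
  after byte 1 (F6): sum1=120, sum2=249
  after byte 2 (0F): sum1=135, sum2=129
  after byte 3 (9B): sum1=35, sum2=164
  after byte 4 (49): sum1=108, sum2=17
  after byte 5 (86): sum1=242, sum2=4
Checksum = sum2·256 + sum1 = 4·256 + 242 = 1266 = 0x04F2.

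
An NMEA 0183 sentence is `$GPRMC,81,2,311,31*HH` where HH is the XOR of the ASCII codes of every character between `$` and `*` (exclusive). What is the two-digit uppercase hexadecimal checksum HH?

XOR the ASCII codes of the payload characters:
  'G' = 0x47 → acc = 0x47
  'P' = 0x50 → acc = 0x17
  'R' = 0x52 → acc = 0x45
  'M' = 0x4D → acc = 0x08
  'C' = 0x43 → acc = 0x4B
  ',' = 0x2C → acc = 0x67
  '8' = 0x38 → acc = 0x5F
  '1' = 0x31 → acc = 0x6E
  ',' = 0x2C → acc = 0x42
  '2' = 0x32 → acc = 0x70
  ',' = 0x2C → acc = 0x5C
  '3' = 0x33 → acc = 0x6F
  '1' = 0x31 → acc = 0x5E
  '1' = 0x31 → acc = 0x6F
  ',' = 0x2C → acc = 0x43
  '3' = 0x33 → acc = 0x70
  '1' = 0x31 → acc = 0x41
Checksum = 0x41.

41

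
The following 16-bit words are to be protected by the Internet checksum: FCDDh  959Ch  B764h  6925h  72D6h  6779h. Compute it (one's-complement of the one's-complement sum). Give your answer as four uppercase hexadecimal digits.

One's-complement addition (fold any carry out of bit 15 back into bit 0):
  0xFCDD + 0x959C = 0x19279 → wrap carry → 0x927A
  0x927A + 0xB764 = 0x149DE → wrap carry → 0x49DF
  0x49DF + 0x6925 = 0x0B304
  0xB304 + 0x72D6 = 0x125DA → wrap carry → 0x25DB
  0x25DB + 0x6779 = 0x08D54
One's-complement sum = 0x8D54.
Checksum = ~0x8D54 & 0xFFFF = 0x72AB.

72AB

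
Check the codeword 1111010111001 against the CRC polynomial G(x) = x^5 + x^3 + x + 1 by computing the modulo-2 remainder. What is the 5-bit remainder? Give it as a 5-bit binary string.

Modulo-2 division of 1111010111001 by 101011:
  pos 0: 111101 XOR 101011 = 010110
  pos 1: 101100 XOR 101011 = 000111
  pos 4: 111111 XOR 101011 = 010100
  pos 5: 101000 XOR 101011 = 000011
Remainder = 01101 (nonzero — an error is detected).

01101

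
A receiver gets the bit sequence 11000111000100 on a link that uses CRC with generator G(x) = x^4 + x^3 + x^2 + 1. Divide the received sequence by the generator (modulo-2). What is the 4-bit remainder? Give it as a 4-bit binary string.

Modulo-2 division of 11000111000100 by 11101:
  pos 0: 11000 XOR 11101 = 00101
  pos 2: 10111 XOR 11101 = 01010
  pos 3: 10101 XOR 11101 = 01000
  pos 4: 10000 XOR 11101 = 01101
  pos 5: 11010 XOR 11101 = 00111
  pos 7: 11101 XOR 11101 = 00000
Remainder = 0000 (zero — the frame passes the CRC check).

0000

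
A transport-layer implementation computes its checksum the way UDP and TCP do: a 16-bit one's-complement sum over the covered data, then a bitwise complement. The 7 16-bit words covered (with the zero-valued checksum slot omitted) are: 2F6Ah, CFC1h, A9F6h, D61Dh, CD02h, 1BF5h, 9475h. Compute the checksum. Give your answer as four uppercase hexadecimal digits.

One's-complement addition (fold any carry out of bit 15 back into bit 0):
  0x2F6A + 0xCFC1 = 0x0FF2B
  0xFF2B + 0xA9F6 = 0x1A921 → wrap carry → 0xA922
  0xA922 + 0xD61D = 0x17F3F → wrap carry → 0x7F40
  0x7F40 + 0xCD02 = 0x14C42 → wrap carry → 0x4C43
  0x4C43 + 0x1BF5 = 0x06838
  0x6838 + 0x9475 = 0x0FCAD
One's-complement sum = 0xFCAD.
Checksum = ~0xFCAD & 0xFFFF = 0x0352.

0352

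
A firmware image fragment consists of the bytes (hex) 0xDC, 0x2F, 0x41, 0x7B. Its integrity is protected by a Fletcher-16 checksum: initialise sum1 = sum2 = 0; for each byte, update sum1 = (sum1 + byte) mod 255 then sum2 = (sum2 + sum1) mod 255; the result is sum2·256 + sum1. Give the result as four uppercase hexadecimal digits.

Running sums (mod 255):
  after byte 0 (0xDC): sum1=220, sum2=220
  after byte 1 (0x2F): sum1=12, sum2=232
  after byte 2 (0x41): sum1=77, sum2=54
  after byte 3 (0x7B): sum1=200, sum2=254
Checksum = sum2·256 + sum1 = 254·256 + 200 = 65224 = 0xFEC8.

FEC8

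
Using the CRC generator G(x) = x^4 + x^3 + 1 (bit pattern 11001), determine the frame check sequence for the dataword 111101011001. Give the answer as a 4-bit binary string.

Append 4 zeros: 1111010110010000. Divide by 11001 (XOR where the leading bit is 1):
  pos 0: 11110 XOR 11001 = 00111
  pos 2: 11110 XOR 11001 = 00111
  pos 4: 11111 XOR 11001 = 00110
  pos 6: 11000 XOR 11001 = 00001
  pos 10: 11000 XOR 11001 = 00001
Remainder (last 4 bits) = 0010. This is the CRC / FCS.

0010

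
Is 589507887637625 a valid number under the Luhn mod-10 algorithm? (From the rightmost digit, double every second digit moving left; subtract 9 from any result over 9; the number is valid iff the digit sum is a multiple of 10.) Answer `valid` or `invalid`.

From the right, keep odd positions and double even positions (subtract 9 from any doubled value over 9):
  doubled (positions 2,4,...): 4 5 3 7 5 1 7 → sum 32
  kept (positions 1,3,...): 5 6 3 7 8 0 9 5 → sum 43
Total = 75.
75 mod 10 = 5, so the number is invalid.

invalid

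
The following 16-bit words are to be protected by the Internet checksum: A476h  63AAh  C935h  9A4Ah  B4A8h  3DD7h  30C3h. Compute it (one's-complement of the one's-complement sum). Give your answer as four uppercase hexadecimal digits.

One's-complement addition (fold any carry out of bit 15 back into bit 0):
  0xA476 + 0x63AA = 0x10820 → wrap carry → 0x0821
  0x0821 + 0xC935 = 0x0D156
  0xD156 + 0x9A4A = 0x16BA0 → wrap carry → 0x6BA1
  0x6BA1 + 0xB4A8 = 0x12049 → wrap carry → 0x204A
  0x204A + 0x3DD7 = 0x05E21
  0x5E21 + 0x30C3 = 0x08EE4
One's-complement sum = 0x8EE4.
Checksum = ~0x8EE4 & 0xFFFF = 0x711B.

711B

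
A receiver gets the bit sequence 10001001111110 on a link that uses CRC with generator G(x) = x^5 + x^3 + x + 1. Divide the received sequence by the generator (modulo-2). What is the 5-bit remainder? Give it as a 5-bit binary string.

Modulo-2 division of 10001001111110 by 101011:
  pos 0: 100010 XOR 101011 = 001001
  pos 2: 100101 XOR 101011 = 001110
  pos 4: 111011 XOR 101011 = 010000
  pos 5: 100001 XOR 101011 = 001010
  pos 7: 101011 XOR 101011 = 000000
Remainder = 00000 (zero — the frame passes the CRC check).

00000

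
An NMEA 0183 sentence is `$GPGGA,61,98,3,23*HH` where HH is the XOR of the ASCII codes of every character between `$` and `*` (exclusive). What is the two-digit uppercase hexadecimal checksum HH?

62

XOR the ASCII codes of the payload characters:
  'G' = 0x47 → acc = 0x47
  'P' = 0x50 → acc = 0x17
  'G' = 0x47 → acc = 0x50
  'G' = 0x47 → acc = 0x17
  'A' = 0x41 → acc = 0x56
  ',' = 0x2C → acc = 0x7A
  '6' = 0x36 → acc = 0x4C
  '1' = 0x31 → acc = 0x7D
  ',' = 0x2C → acc = 0x51
  '9' = 0x39 → acc = 0x68
  '8' = 0x38 → acc = 0x50
  ',' = 0x2C → acc = 0x7C
  '3' = 0x33 → acc = 0x4F
  ',' = 0x2C → acc = 0x63
  '2' = 0x32 → acc = 0x51
  '3' = 0x33 → acc = 0x62
Checksum = 0x62.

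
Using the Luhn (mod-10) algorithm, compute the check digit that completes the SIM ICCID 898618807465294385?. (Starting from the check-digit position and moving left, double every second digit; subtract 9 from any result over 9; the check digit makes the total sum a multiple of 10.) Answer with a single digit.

Partial digits right→left: 5 8 3 4 9 2 5 6 4 7 0 8 8 1 6 8 9 8
Double every second digit counting from the check-digit position (so the 1st, 3rd, 5th, ... of the partial from the right).
  doubled (with −9 where >9): 1 6 9 1 8 0 7 3 9 → sum 44
  kept as-is: 8 4 2 6 7 8 1 8 8 → sum 52
Total = 44 + 52 = 96.
Check digit = (10 − (96 mod 10)) mod 10 = 4.

4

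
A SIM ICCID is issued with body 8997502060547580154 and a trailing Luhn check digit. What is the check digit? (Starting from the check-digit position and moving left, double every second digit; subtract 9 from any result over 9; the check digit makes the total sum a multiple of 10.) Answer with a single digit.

3

Partial digits right→left: 4 5 1 0 8 5 7 4 5 0 6 0 2 0 5 7 9 9 8
Double every second digit counting from the check-digit position (so the 1st, 3rd, 5th, ... of the partial from the right).
  doubled (with −9 where >9): 8 2 7 5 1 3 4 1 9 7 → sum 47
  kept as-is: 5 0 5 4 0 0 0 7 9 → sum 30
Total = 47 + 30 = 77.
Check digit = (10 − (77 mod 10)) mod 10 = 3.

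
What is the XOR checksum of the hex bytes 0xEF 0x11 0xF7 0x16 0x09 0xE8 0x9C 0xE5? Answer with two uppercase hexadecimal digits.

XOR the bytes together:
  start with 0xEF
  0xEF ⊕ 0x11 = 0xFE
  0xFE ⊕ 0xF7 = 0x09
  0x09 ⊕ 0x16 = 0x1F
  0x1F ⊕ 0x09 = 0x16
  0x16 ⊕ 0xE8 = 0xFE
  0xFE ⊕ 0x9C = 0x62
  0x62 ⊕ 0xE5 = 0x87

87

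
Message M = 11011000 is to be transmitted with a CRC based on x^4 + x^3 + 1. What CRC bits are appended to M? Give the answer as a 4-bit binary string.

Append 4 zeros: 110110000000. Divide by 11001 (XOR where the leading bit is 1):
  pos 0: 11011 XOR 11001 = 00010
  pos 3: 10000 XOR 11001 = 01001
  pos 4: 10010 XOR 11001 = 01011
  pos 5: 10110 XOR 11001 = 01111
  pos 6: 11110 XOR 11001 = 00111
Remainder (last 4 bits) = 1110. This is the CRC / FCS.

1110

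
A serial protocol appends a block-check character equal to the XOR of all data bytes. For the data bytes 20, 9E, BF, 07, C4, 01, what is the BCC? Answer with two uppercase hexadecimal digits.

XOR the bytes together:
  start with 0x20
  0x20 ⊕ 0x9E = 0xBE
  0xBE ⊕ 0xBF = 0x01
  0x01 ⊕ 0x07 = 0x06
  0x06 ⊕ 0xC4 = 0xC2
  0xC2 ⊕ 0x01 = 0xC3

C3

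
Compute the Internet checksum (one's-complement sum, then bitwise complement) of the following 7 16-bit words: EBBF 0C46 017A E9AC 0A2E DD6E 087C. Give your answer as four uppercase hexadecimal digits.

2CBA

One's-complement addition (fold any carry out of bit 15 back into bit 0):
  0xEBBF + 0x0C46 = 0x0F805
  0xF805 + 0x017A = 0x0F97F
  0xF97F + 0xE9AC = 0x1E32B → wrap carry → 0xE32C
  0xE32C + 0x0A2E = 0x0ED5A
  0xED5A + 0xDD6E = 0x1CAC8 → wrap carry → 0xCAC9
  0xCAC9 + 0x087C = 0x0D345
One's-complement sum = 0xD345.
Checksum = ~0xD345 & 0xFFFF = 0x2CBA.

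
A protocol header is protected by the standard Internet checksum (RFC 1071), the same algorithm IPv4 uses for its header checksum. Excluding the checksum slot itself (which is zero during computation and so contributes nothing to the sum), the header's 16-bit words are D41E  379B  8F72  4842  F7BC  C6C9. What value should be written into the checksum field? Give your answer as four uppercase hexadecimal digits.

One's-complement addition (fold any carry out of bit 15 back into bit 0):
  0xD41E + 0x379B = 0x10BB9 → wrap carry → 0x0BBA
  0x0BBA + 0x8F72 = 0x09B2C
  0x9B2C + 0x4842 = 0x0E36E
  0xE36E + 0xF7BC = 0x1DB2A → wrap carry → 0xDB2B
  0xDB2B + 0xC6C9 = 0x1A1F4 → wrap carry → 0xA1F5
One's-complement sum = 0xA1F5.
Checksum = ~0xA1F5 & 0xFFFF = 0x5E0A.

5E0A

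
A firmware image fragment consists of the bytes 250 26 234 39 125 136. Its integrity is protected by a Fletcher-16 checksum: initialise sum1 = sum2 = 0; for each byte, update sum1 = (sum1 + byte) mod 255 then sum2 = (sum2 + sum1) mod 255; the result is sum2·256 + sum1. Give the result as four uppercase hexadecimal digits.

Running sums (mod 255):
  after byte 0 (250): sum1=250, sum2=250
  after byte 1 (26): sum1=21, sum2=16
  after byte 2 (234): sum1=0, sum2=16
  after byte 3 (39): sum1=39, sum2=55
  after byte 4 (125): sum1=164, sum2=219
  after byte 5 (136): sum1=45, sum2=9
Checksum = sum2·256 + sum1 = 9·256 + 45 = 2349 = 0x092D.

092D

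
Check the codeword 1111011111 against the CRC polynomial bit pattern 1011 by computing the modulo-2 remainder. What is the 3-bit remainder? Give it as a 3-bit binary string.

000

Modulo-2 division of 1111011111 by 1011:
  pos 0: 1111 XOR 1011 = 0100
  pos 1: 1000 XOR 1011 = 0011
  pos 3: 1111 XOR 1011 = 0100
  pos 4: 1001 XOR 1011 = 0010
  pos 6: 1011 XOR 1011 = 0000
Remainder = 000 (zero — the frame passes the CRC check).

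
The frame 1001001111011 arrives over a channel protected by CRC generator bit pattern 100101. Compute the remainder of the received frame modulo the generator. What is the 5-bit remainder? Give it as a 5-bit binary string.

00000

Modulo-2 division of 1001001111011 by 100101:
  pos 0: 100100 XOR 100101 = 000001
  pos 5: 111110 XOR 100101 = 011011
  pos 6: 110111 XOR 100101 = 010010
  pos 7: 100101 XOR 100101 = 000000
Remainder = 00000 (zero — the frame passes the CRC check).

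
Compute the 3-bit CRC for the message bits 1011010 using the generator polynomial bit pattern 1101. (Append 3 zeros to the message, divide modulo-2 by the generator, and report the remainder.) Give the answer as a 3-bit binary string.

100

Append 3 zeros: 1011010000. Divide by 1101 (XOR where the leading bit is 1):
  pos 0: 1011 XOR 1101 = 0110
  pos 1: 1100 XOR 1101 = 0001
  pos 4: 1100 XOR 1101 = 0001
Remainder (last 3 bits) = 100. This is the CRC / FCS.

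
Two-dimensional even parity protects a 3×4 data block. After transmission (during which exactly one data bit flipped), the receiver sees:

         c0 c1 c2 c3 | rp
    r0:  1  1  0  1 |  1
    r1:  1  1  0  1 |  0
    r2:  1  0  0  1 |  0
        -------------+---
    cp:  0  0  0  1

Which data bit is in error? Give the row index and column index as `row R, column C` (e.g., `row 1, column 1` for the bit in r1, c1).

row 1, column 0

Recompute each row's even parity and compare to rp:
  r0: data parity 1, sent rp 1 → ok
  r1: data parity 1, sent rp 0 → mismatch
  r2: data parity 0, sent rp 0 → ok
Recompute each column's even parity and compare to cp:
  c0: data parity 1, sent cp 0 → mismatch
  c1: data parity 0, sent cp 0 → ok
  c2: data parity 0, sent cp 0 → ok
  c3: data parity 1, sent cp 1 → ok
Exactly one row (r1) and one column (c0) fail → the flipped bit is at their intersection.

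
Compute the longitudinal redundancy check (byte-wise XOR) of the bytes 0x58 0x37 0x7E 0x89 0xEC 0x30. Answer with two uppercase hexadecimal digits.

44

XOR the bytes together:
  start with 0x58
  0x58 ⊕ 0x37 = 0x6F
  0x6F ⊕ 0x7E = 0x11
  0x11 ⊕ 0x89 = 0x98
  0x98 ⊕ 0xEC = 0x74
  0x74 ⊕ 0x30 = 0x44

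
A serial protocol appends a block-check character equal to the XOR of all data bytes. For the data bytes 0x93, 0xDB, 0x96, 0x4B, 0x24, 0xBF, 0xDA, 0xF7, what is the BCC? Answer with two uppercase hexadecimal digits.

XOR the bytes together:
  start with 0x93
  0x93 ⊕ 0xDB = 0x48
  0x48 ⊕ 0x96 = 0xDE
  0xDE ⊕ 0x4B = 0x95
  0x95 ⊕ 0x24 = 0xB1
  0xB1 ⊕ 0xBF = 0x0E
  0x0E ⊕ 0xDA = 0xD4
  0xD4 ⊕ 0xF7 = 0x23

23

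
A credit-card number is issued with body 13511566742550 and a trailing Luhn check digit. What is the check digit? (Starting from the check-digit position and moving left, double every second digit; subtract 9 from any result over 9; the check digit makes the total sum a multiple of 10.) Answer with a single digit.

Partial digits right→left: 0 5 5 2 4 7 6 6 5 1 1 5 3 1
Double every second digit counting from the check-digit position (so the 1st, 3rd, 5th, ... of the partial from the right).
  doubled (with −9 where >9): 0 1 8 3 1 2 6 → sum 21
  kept as-is: 5 2 7 6 1 5 1 → sum 27
Total = 21 + 27 = 48.
Check digit = (10 − (48 mod 10)) mod 10 = 2.

2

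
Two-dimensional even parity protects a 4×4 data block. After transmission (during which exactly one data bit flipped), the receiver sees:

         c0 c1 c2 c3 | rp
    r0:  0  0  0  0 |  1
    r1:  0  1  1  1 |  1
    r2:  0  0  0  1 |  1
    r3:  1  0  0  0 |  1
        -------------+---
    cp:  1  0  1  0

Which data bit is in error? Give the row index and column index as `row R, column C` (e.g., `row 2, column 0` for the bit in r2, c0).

row 0, column 1

Recompute each row's even parity and compare to rp:
  r0: data parity 0, sent rp 1 → mismatch
  r1: data parity 1, sent rp 1 → ok
  r2: data parity 1, sent rp 1 → ok
  r3: data parity 1, sent rp 1 → ok
Recompute each column's even parity and compare to cp:
  c0: data parity 1, sent cp 1 → ok
  c1: data parity 1, sent cp 0 → mismatch
  c2: data parity 1, sent cp 1 → ok
  c3: data parity 0, sent cp 0 → ok
Exactly one row (r0) and one column (c1) fail → the flipped bit is at their intersection.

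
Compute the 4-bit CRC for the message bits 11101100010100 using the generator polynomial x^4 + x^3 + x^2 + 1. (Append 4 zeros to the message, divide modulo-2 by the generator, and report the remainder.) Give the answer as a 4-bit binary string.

Append 4 zeros: 111011000101000000. Divide by 11101 (XOR where the leading bit is 1):
  pos 0: 11101 XOR 11101 = 00000
  pos 5: 10001 XOR 11101 = 01100
  pos 6: 11000 XOR 11101 = 00101
  pos 8: 10110 XOR 11101 = 01011
  pos 9: 10110 XOR 11101 = 01011
  pos 10: 10110 XOR 11101 = 01011
  pos 11: 10110 XOR 11101 = 01011
  pos 12: 10110 XOR 11101 = 01011
  pos 13: 10110 XOR 11101 = 01011
Remainder (last 4 bits) = 1011. This is the CRC / FCS.

1011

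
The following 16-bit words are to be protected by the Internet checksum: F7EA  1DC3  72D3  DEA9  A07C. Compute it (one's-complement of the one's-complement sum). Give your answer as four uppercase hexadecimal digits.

F857

One's-complement addition (fold any carry out of bit 15 back into bit 0):
  0xF7EA + 0x1DC3 = 0x115AD → wrap carry → 0x15AE
  0x15AE + 0x72D3 = 0x08881
  0x8881 + 0xDEA9 = 0x1672A → wrap carry → 0x672B
  0x672B + 0xA07C = 0x107A7 → wrap carry → 0x07A8
One's-complement sum = 0x07A8.
Checksum = ~0x07A8 & 0xFFFF = 0xF857.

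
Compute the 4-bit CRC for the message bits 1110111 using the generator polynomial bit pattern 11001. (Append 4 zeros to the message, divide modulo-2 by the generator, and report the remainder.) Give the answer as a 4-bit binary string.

Append 4 zeros: 11101110000. Divide by 11001 (XOR where the leading bit is 1):
  pos 0: 11101 XOR 11001 = 00100
  pos 2: 10011 XOR 11001 = 01010
  pos 3: 10100 XOR 11001 = 01101
  pos 4: 11010 XOR 11001 = 00011
Remainder (last 4 bits) = 1100. This is the CRC / FCS.

1100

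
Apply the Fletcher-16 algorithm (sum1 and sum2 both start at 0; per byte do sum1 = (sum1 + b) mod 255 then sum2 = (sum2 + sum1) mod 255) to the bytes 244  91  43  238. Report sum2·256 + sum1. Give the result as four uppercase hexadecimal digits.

2B6A

Running sums (mod 255):
  after byte 0 (244): sum1=244, sum2=244
  after byte 1 (91): sum1=80, sum2=69
  after byte 2 (43): sum1=123, sum2=192
  after byte 3 (238): sum1=106, sum2=43
Checksum = sum2·256 + sum1 = 43·256 + 106 = 11114 = 0x2B6A.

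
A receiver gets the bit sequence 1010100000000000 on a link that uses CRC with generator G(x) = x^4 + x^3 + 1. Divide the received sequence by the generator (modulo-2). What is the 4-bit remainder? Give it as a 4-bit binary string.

Modulo-2 division of 1010100000000000 by 11001:
  pos 0: 10101 XOR 11001 = 01100
  pos 1: 11000 XOR 11001 = 00001
  pos 5: 10000 XOR 11001 = 01001
  pos 6: 10010 XOR 11001 = 01011
  pos 7: 10110 XOR 11001 = 01111
  pos 8: 11110 XOR 11001 = 00111
  pos 10: 11100 XOR 11001 = 00101
Remainder = 1010 (nonzero — an error is detected).

1010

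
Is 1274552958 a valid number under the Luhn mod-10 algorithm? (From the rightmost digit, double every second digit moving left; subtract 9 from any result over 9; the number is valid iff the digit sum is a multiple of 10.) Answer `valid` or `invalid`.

From the right, keep odd positions and double even positions (subtract 9 from any doubled value over 9):
  doubled (positions 2,4,...): 1 4 1 5 2 → sum 13
  kept (positions 1,3,...): 8 9 5 4 2 → sum 28
Total = 41.
41 mod 10 = 1, so the number is invalid.

invalid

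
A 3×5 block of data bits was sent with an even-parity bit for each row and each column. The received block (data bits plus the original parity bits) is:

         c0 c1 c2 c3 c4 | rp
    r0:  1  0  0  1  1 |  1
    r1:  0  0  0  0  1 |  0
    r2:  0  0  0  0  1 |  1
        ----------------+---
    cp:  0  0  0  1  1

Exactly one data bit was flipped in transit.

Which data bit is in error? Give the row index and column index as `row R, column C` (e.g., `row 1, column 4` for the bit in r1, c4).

Recompute each row's even parity and compare to rp:
  r0: data parity 1, sent rp 1 → ok
  r1: data parity 1, sent rp 0 → mismatch
  r2: data parity 1, sent rp 1 → ok
Recompute each column's even parity and compare to cp:
  c0: data parity 1, sent cp 0 → mismatch
  c1: data parity 0, sent cp 0 → ok
  c2: data parity 0, sent cp 0 → ok
  c3: data parity 1, sent cp 1 → ok
  c4: data parity 1, sent cp 1 → ok
Exactly one row (r1) and one column (c0) fail → the flipped bit is at their intersection.

row 1, column 0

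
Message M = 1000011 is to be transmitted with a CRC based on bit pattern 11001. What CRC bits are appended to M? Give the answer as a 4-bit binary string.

Append 4 zeros: 10000110000. Divide by 11001 (XOR where the leading bit is 1):
  pos 0: 10000 XOR 11001 = 01001
  pos 1: 10011 XOR 11001 = 01010
  pos 2: 10101 XOR 11001 = 01100
  pos 3: 11000 XOR 11001 = 00001
Remainder (last 4 bits) = 1000. This is the CRC / FCS.

1000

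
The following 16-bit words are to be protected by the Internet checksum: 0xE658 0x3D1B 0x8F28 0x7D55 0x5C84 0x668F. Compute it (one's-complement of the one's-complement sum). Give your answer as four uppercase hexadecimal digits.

One's-complement addition (fold any carry out of bit 15 back into bit 0):
  0xE658 + 0x3D1B = 0x12373 → wrap carry → 0x2374
  0x2374 + 0x8F28 = 0x0B29C
  0xB29C + 0x7D55 = 0x12FF1 → wrap carry → 0x2FF2
  0x2FF2 + 0x5C84 = 0x08C76
  0x8C76 + 0x668F = 0x0F305
One's-complement sum = 0xF305.
Checksum = ~0xF305 & 0xFFFF = 0x0CFA.

0CFA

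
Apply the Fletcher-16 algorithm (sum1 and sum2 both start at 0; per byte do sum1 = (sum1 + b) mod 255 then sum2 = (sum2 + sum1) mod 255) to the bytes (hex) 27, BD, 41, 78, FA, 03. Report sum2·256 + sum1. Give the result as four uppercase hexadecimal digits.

079C

Running sums (mod 255):
  after byte 0 (27): sum1=39, sum2=39
  after byte 1 (BD): sum1=228, sum2=12
  after byte 2 (41): sum1=38, sum2=50
  after byte 3 (78): sum1=158, sum2=208
  after byte 4 (FA): sum1=153, sum2=106
  after byte 5 (03): sum1=156, sum2=7
Checksum = sum2·256 + sum1 = 7·256 + 156 = 1948 = 0x079C.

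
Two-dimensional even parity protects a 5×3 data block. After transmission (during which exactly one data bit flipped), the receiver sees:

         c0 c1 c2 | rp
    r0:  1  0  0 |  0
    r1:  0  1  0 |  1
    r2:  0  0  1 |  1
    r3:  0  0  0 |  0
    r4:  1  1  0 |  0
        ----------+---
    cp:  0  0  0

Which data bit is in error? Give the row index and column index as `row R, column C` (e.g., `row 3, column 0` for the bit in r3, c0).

Recompute each row's even parity and compare to rp:
  r0: data parity 1, sent rp 0 → mismatch
  r1: data parity 1, sent rp 1 → ok
  r2: data parity 1, sent rp 1 → ok
  r3: data parity 0, sent rp 0 → ok
  r4: data parity 0, sent rp 0 → ok
Recompute each column's even parity and compare to cp:
  c0: data parity 0, sent cp 0 → ok
  c1: data parity 0, sent cp 0 → ok
  c2: data parity 1, sent cp 0 → mismatch
Exactly one row (r0) and one column (c2) fail → the flipped bit is at their intersection.

row 0, column 2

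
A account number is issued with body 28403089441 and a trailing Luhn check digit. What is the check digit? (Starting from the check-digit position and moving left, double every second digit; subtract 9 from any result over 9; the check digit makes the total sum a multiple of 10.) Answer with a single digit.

Partial digits right→left: 1 4 4 9 8 0 3 0 4 8 2
Double every second digit counting from the check-digit position (so the 1st, 3rd, 5th, ... of the partial from the right).
  doubled (with −9 where >9): 2 8 7 6 8 4 → sum 35
  kept as-is: 4 9 0 0 8 → sum 21
Total = 35 + 21 = 56.
Check digit = (10 − (56 mod 10)) mod 10 = 4.

4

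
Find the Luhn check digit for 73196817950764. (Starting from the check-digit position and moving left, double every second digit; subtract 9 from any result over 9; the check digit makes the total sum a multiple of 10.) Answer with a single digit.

9

Partial digits right→left: 4 6 7 0 5 9 7 1 8 6 9 1 3 7
Double every second digit counting from the check-digit position (so the 1st, 3rd, 5th, ... of the partial from the right).
  doubled (with −9 where >9): 8 5 1 5 7 9 6 → sum 41
  kept as-is: 6 0 9 1 6 1 7 → sum 30
Total = 41 + 30 = 71.
Check digit = (10 − (71 mod 10)) mod 10 = 9.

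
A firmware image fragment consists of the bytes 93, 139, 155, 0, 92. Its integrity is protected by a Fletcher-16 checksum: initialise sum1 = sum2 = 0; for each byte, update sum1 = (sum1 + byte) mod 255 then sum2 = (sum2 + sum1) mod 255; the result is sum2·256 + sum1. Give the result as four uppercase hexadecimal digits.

Running sums (mod 255):
  after byte 0 (93): sum1=93, sum2=93
  after byte 1 (139): sum1=232, sum2=70
  after byte 2 (155): sum1=132, sum2=202
  after byte 3 (0): sum1=132, sum2=79
  after byte 4 (92): sum1=224, sum2=48
Checksum = sum2·256 + sum1 = 48·256 + 224 = 12512 = 0x30E0.

30E0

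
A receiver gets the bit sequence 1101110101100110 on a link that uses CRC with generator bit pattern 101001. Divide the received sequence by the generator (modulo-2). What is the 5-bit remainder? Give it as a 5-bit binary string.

00000

Modulo-2 division of 1101110101100110 by 101001:
  pos 0: 110111 XOR 101001 = 011110
  pos 1: 111100 XOR 101001 = 010101
  pos 2: 101011 XOR 101001 = 000010
  pos 6: 100110 XOR 101001 = 001111
  pos 8: 111101 XOR 101001 = 010100
  pos 9: 101001 XOR 101001 = 000000
Remainder = 00000 (zero — the frame passes the CRC check).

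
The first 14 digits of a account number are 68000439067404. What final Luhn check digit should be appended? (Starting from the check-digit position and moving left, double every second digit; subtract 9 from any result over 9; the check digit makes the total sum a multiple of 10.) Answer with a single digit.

1

Partial digits right→left: 4 0 4 7 6 0 9 3 4 0 0 0 8 6
Double every second digit counting from the check-digit position (so the 1st, 3rd, 5th, ... of the partial from the right).
  doubled (with −9 where >9): 8 8 3 9 8 0 7 → sum 43
  kept as-is: 0 7 0 3 0 0 6 → sum 16
Total = 43 + 16 = 59.
Check digit = (10 − (59 mod 10)) mod 10 = 1.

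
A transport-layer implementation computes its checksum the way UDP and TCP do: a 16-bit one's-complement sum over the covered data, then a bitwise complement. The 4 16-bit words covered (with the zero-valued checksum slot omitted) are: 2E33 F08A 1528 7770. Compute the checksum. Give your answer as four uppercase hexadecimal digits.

54A9

One's-complement addition (fold any carry out of bit 15 back into bit 0):
  0x2E33 + 0xF08A = 0x11EBD → wrap carry → 0x1EBE
  0x1EBE + 0x1528 = 0x033E6
  0x33E6 + 0x7770 = 0x0AB56
One's-complement sum = 0xAB56.
Checksum = ~0xAB56 & 0xFFFF = 0x54A9.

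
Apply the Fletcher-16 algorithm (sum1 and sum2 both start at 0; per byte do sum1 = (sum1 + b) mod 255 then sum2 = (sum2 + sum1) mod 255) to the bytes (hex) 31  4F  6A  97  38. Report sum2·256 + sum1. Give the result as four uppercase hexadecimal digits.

D9BA

Running sums (mod 255):
  after byte 0 (31): sum1=49, sum2=49
  after byte 1 (4F): sum1=128, sum2=177
  after byte 2 (6A): sum1=234, sum2=156
  after byte 3 (97): sum1=130, sum2=31
  after byte 4 (38): sum1=186, sum2=217
Checksum = sum2·256 + sum1 = 217·256 + 186 = 55738 = 0xD9BA.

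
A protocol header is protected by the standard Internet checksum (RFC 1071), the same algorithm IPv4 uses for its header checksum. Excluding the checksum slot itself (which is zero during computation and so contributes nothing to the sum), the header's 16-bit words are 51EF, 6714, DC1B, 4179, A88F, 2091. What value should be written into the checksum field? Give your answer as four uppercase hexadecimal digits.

One's-complement addition (fold any carry out of bit 15 back into bit 0):
  0x51EF + 0x6714 = 0x0B903
  0xB903 + 0xDC1B = 0x1951E → wrap carry → 0x951F
  0x951F + 0x4179 = 0x0D698
  0xD698 + 0xA88F = 0x17F27 → wrap carry → 0x7F28
  0x7F28 + 0x2091 = 0x09FB9
One's-complement sum = 0x9FB9.
Checksum = ~0x9FB9 & 0xFFFF = 0x6046.

6046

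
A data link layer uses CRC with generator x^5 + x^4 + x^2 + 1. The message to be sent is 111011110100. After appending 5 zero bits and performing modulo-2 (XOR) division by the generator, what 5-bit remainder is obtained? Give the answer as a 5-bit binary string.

Append 5 zeros: 11101111010000000. Divide by 110101 (XOR where the leading bit is 1):
  pos 0: 111011 XOR 110101 = 001110
  pos 2: 111011 XOR 110101 = 001110
  pos 4: 111001 XOR 110101 = 001100
  pos 6: 110000 XOR 110101 = 000101
  pos 9: 101000 XOR 110101 = 011101
  pos 10: 111010 XOR 110101 = 001111
Remainder (last 5 bits) = 11110. This is the CRC / FCS.

11110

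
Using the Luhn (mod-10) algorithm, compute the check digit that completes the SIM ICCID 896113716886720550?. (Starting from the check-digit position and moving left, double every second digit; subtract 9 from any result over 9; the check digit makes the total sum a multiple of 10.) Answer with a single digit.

8

Partial digits right→left: 0 5 5 0 2 7 6 8 8 6 1 7 3 1 1 6 9 8
Double every second digit counting from the check-digit position (so the 1st, 3rd, 5th, ... of the partial from the right).
  doubled (with −9 where >9): 0 1 4 3 7 2 6 2 9 → sum 34
  kept as-is: 5 0 7 8 6 7 1 6 8 → sum 48
Total = 34 + 48 = 82.
Check digit = (10 − (82 mod 10)) mod 10 = 8.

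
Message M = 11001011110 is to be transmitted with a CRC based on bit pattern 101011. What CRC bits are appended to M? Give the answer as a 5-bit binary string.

11010

Append 5 zeros: 1100101111000000. Divide by 101011 (XOR where the leading bit is 1):
  pos 0: 110010 XOR 101011 = 011001
  pos 1: 110011 XOR 101011 = 011000
  pos 2: 110001 XOR 101011 = 011010
  pos 3: 110101 XOR 101011 = 011110
  pos 4: 111101 XOR 101011 = 010110
  pos 5: 101100 XOR 101011 = 000111
  pos 8: 111000 XOR 101011 = 010011
  pos 9: 100110 XOR 101011 = 001101
Remainder (last 5 bits) = 11010. This is the CRC / FCS.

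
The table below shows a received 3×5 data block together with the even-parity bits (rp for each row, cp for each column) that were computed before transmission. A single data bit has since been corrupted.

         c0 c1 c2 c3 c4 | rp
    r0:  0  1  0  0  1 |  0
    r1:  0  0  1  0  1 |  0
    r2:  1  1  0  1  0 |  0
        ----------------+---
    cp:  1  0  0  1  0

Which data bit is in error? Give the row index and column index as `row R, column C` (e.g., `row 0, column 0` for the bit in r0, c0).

row 2, column 2

Recompute each row's even parity and compare to rp:
  r0: data parity 0, sent rp 0 → ok
  r1: data parity 0, sent rp 0 → ok
  r2: data parity 1, sent rp 0 → mismatch
Recompute each column's even parity and compare to cp:
  c0: data parity 1, sent cp 1 → ok
  c1: data parity 0, sent cp 0 → ok
  c2: data parity 1, sent cp 0 → mismatch
  c3: data parity 1, sent cp 1 → ok
  c4: data parity 0, sent cp 0 → ok
Exactly one row (r2) and one column (c2) fail → the flipped bit is at their intersection.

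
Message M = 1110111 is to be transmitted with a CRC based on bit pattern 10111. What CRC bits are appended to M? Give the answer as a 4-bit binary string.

Append 4 zeros: 11101110000. Divide by 10111 (XOR where the leading bit is 1):
  pos 0: 11101 XOR 10111 = 01010
  pos 1: 10101 XOR 10111 = 00010
  pos 4: 10100 XOR 10111 = 00011
Remainder (last 4 bits) = 1100. This is the CRC / FCS.

1100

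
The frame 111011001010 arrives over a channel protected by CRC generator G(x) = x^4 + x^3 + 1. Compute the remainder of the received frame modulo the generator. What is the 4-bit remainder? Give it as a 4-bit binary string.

0000

Modulo-2 division of 111011001010 by 11001:
  pos 0: 11101 XOR 11001 = 00100
  pos 2: 10010 XOR 11001 = 01011
  pos 3: 10110 XOR 11001 = 01111
  pos 4: 11111 XOR 11001 = 00110
  pos 6: 11001 XOR 11001 = 00000
Remainder = 0000 (zero — the frame passes the CRC check).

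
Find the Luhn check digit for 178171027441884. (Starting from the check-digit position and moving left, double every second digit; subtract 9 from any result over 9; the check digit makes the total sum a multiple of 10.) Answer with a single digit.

4

Partial digits right→left: 4 8 8 1 4 4 7 2 0 1 7 1 8 7 1
Double every second digit counting from the check-digit position (so the 1st, 3rd, 5th, ... of the partial from the right).
  doubled (with −9 where >9): 8 7 8 5 0 5 7 2 → sum 42
  kept as-is: 8 1 4 2 1 1 7 → sum 24
Total = 42 + 24 = 66.
Check digit = (10 − (66 mod 10)) mod 10 = 4.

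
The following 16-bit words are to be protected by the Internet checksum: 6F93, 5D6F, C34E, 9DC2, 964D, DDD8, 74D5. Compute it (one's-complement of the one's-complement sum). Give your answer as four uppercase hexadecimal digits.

E8EF

One's-complement addition (fold any carry out of bit 15 back into bit 0):
  0x6F93 + 0x5D6F = 0x0CD02
  0xCD02 + 0xC34E = 0x19050 → wrap carry → 0x9051
  0x9051 + 0x9DC2 = 0x12E13 → wrap carry → 0x2E14
  0x2E14 + 0x964D = 0x0C461
  0xC461 + 0xDDD8 = 0x1A239 → wrap carry → 0xA23A
  0xA23A + 0x74D5 = 0x1170F → wrap carry → 0x1710
One's-complement sum = 0x1710.
Checksum = ~0x1710 & 0xFFFF = 0xE8EF.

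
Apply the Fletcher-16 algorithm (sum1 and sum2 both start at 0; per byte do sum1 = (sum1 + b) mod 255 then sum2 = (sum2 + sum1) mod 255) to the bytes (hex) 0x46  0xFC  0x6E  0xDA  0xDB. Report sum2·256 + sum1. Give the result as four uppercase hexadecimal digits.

3068

Running sums (mod 255):
  after byte 0 (0x46): sum1=70, sum2=70
  after byte 1 (0xFC): sum1=67, sum2=137
  after byte 2 (0x6E): sum1=177, sum2=59
  after byte 3 (0xDA): sum1=140, sum2=199
  after byte 4 (0xDB): sum1=104, sum2=48
Checksum = sum2·256 + sum1 = 48·256 + 104 = 12392 = 0x3068.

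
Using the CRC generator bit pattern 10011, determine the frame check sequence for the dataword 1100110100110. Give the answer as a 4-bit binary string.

Append 4 zeros: 11001101001100000. Divide by 10011 (XOR where the leading bit is 1):
  pos 0: 11001 XOR 10011 = 01010
  pos 1: 10101 XOR 10011 = 00110
  pos 3: 11001 XOR 10011 = 01010
  pos 4: 10100 XOR 10011 = 00111
  pos 6: 11101 XOR 10011 = 01110
  pos 7: 11101 XOR 10011 = 01110
  pos 8: 11100 XOR 10011 = 01111
  pos 9: 11110 XOR 10011 = 01101
  pos 10: 11010 XOR 10011 = 01001
  pos 11: 10010 XOR 10011 = 00001
Remainder (last 4 bits) = 0010. This is the CRC / FCS.

0010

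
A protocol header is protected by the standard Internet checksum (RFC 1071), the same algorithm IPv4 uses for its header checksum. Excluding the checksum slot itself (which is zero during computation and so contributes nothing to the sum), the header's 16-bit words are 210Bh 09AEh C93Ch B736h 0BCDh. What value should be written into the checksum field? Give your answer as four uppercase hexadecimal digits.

One's-complement addition (fold any carry out of bit 15 back into bit 0):
  0x210B + 0x09AE = 0x02AB9
  0x2AB9 + 0xC93C = 0x0F3F5
  0xF3F5 + 0xB736 = 0x1AB2B → wrap carry → 0xAB2C
  0xAB2C + 0x0BCD = 0x0B6F9
One's-complement sum = 0xB6F9.
Checksum = ~0xB6F9 & 0xFFFF = 0x4906.

4906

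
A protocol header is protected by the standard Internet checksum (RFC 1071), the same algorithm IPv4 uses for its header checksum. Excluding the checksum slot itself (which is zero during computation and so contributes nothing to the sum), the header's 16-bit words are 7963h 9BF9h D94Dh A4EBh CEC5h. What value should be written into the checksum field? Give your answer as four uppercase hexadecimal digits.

9DA3

One's-complement addition (fold any carry out of bit 15 back into bit 0):
  0x7963 + 0x9BF9 = 0x1155C → wrap carry → 0x155D
  0x155D + 0xD94D = 0x0EEAA
  0xEEAA + 0xA4EB = 0x19395 → wrap carry → 0x9396
  0x9396 + 0xCEC5 = 0x1625B → wrap carry → 0x625C
One's-complement sum = 0x625C.
Checksum = ~0x625C & 0xFFFF = 0x9DA3.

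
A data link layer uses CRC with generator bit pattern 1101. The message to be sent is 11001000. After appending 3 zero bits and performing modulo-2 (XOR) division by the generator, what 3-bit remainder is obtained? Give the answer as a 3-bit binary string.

Append 3 zeros: 11001000000. Divide by 1101 (XOR where the leading bit is 1):
  pos 0: 1100 XOR 1101 = 0001
  pos 3: 1100 XOR 1101 = 0001
  pos 6: 1000 XOR 1101 = 0101
  pos 7: 1010 XOR 1101 = 0111
Remainder (last 3 bits) = 111. This is the CRC / FCS.

111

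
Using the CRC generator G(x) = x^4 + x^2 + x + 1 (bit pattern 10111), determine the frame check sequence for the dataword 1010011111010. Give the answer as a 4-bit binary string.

0011

Append 4 zeros: 10100111110100000. Divide by 10111 (XOR where the leading bit is 1):
  pos 0: 10100 XOR 10111 = 00011
  pos 3: 11111 XOR 10111 = 01000
  pos 4: 10001 XOR 10111 = 00110
  pos 6: 11010 XOR 10111 = 01101
  pos 7: 11011 XOR 10111 = 01100
  pos 8: 11000 XOR 10111 = 01111
  pos 9: 11110 XOR 10111 = 01001
  pos 10: 10010 XOR 10111 = 00101
  pos 12: 10100 XOR 10111 = 00011
Remainder (last 4 bits) = 0011. This is the CRC / FCS.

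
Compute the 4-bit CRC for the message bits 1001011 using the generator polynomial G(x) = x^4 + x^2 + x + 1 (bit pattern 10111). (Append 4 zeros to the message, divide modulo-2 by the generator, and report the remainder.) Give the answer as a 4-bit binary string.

0000

Append 4 zeros: 10010110000. Divide by 10111 (XOR where the leading bit is 1):
  pos 0: 10010 XOR 10111 = 00101
  pos 2: 10111 XOR 10111 = 00000
Remainder (last 4 bits) = 0000. This is the CRC / FCS.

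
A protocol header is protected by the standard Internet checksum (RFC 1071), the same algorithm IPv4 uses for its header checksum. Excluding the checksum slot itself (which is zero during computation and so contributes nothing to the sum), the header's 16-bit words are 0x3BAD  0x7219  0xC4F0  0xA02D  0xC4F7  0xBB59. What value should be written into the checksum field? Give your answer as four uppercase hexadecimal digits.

6CC9

One's-complement addition (fold any carry out of bit 15 back into bit 0):
  0x3BAD + 0x7219 = 0x0ADC6
  0xADC6 + 0xC4F0 = 0x172B6 → wrap carry → 0x72B7
  0x72B7 + 0xA02D = 0x112E4 → wrap carry → 0x12E5
  0x12E5 + 0xC4F7 = 0x0D7DC
  0xD7DC + 0xBB59 = 0x19335 → wrap carry → 0x9336
One's-complement sum = 0x9336.
Checksum = ~0x9336 & 0xFFFF = 0x6CC9.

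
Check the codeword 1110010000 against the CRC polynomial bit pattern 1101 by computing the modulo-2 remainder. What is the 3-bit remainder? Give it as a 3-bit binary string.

000

Modulo-2 division of 1110010000 by 1101:
  pos 0: 1110 XOR 1101 = 0011
  pos 2: 1101 XOR 1101 = 0000
Remainder = 000 (zero — the frame passes the CRC check).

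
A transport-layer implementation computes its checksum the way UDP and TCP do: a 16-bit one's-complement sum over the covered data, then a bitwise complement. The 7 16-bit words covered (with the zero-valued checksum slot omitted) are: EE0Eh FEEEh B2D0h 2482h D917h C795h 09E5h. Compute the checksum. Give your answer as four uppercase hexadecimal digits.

One's-complement addition (fold any carry out of bit 15 back into bit 0):
  0xEE0E + 0xFEEE = 0x1ECFC → wrap carry → 0xECFD
  0xECFD + 0xB2D0 = 0x19FCD → wrap carry → 0x9FCE
  0x9FCE + 0x2482 = 0x0C450
  0xC450 + 0xD917 = 0x19D67 → wrap carry → 0x9D68
  0x9D68 + 0xC795 = 0x164FD → wrap carry → 0x64FE
  0x64FE + 0x09E5 = 0x06EE3
One's-complement sum = 0x6EE3.
Checksum = ~0x6EE3 & 0xFFFF = 0x911C.

911C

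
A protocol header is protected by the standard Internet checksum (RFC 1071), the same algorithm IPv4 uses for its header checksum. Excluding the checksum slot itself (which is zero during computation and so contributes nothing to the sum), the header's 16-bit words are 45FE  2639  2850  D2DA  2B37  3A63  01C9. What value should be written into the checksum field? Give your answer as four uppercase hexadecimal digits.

313A

One's-complement addition (fold any carry out of bit 15 back into bit 0):
  0x45FE + 0x2639 = 0x06C37
  0x6C37 + 0x2850 = 0x09487
  0x9487 + 0xD2DA = 0x16761 → wrap carry → 0x6762
  0x6762 + 0x2B37 = 0x09299
  0x9299 + 0x3A63 = 0x0CCFC
  0xCCFC + 0x01C9 = 0x0CEC5
One's-complement sum = 0xCEC5.
Checksum = ~0xCEC5 & 0xFFFF = 0x313A.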